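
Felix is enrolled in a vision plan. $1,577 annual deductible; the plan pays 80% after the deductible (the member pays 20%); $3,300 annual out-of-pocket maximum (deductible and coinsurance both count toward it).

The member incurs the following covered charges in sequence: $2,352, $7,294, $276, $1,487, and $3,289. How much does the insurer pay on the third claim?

#1 ($2,352): $1,577 to deductible, leaving $775; 20% of $775 = $155. Member owes $1,732 (running OOP $1,732). Insurer: $2,352 − $1,732 = $620.
#2 ($7,294): deductible met; 20% of $7,294 = $1,458.80. Member pays $1,458.80; OOP now $3,190.80. Insurer: $7,294 − $1,458.80 = $5,835.20.
#3 ($276): deductible met; 20% of $276 = $55.20. Cost to member: $55.20. OOP to date $3,246. Plan pays $276 − $55.20 = $220.80.

$220.80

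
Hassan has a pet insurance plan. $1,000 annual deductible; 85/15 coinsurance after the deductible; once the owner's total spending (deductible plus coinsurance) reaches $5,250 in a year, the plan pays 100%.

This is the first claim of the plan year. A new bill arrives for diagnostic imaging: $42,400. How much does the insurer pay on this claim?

Nothing has been paid toward the $1,000 deductible, so the first $1,000 of this charge is applied there.
The remaining $41,400 (= $42,400 − $1,000) moves to coinsurance.
Owner's 15% share of $41,400 is $6,210.
So the owner owes $1,000 + $6,210 = $7,210 before any cap.
Year-to-date out-of-pocket would reach $0 + $7,210 = $7,210, above the $5,250 maximum, so the owner pays only $5,250 − $0 = $5,250.
The plan picks up $42,400 − $5,250 = $37,150.

$37,150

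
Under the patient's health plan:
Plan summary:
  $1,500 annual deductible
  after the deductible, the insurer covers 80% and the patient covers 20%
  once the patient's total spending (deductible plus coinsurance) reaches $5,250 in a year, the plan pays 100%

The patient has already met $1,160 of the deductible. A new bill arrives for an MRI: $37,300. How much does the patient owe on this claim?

$4,090

$1,160 of the $1,500 deductible is already met, leaving $340.
The remaining $36,960 (= $37,300 − $340) moves to coinsurance.
Patient's 20% share of $36,960 is $7,392.
That puts the patient's cost at $340 + $7,392 = $7,732 before any cap.
That would bring total out-of-pocket to $8,892, past the $5,250 cap. The patient is capped at $5,250 − $1,160 = $4,090 on this claim.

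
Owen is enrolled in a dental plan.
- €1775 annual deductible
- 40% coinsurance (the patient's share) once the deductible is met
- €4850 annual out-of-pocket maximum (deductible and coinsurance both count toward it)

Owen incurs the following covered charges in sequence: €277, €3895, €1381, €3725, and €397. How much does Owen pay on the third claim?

€552.40

#1 (€277): all of it applies to the deductible. Patient pays €277; OOP now €277.
#2 (€3895): deductible takes €1498, €2397 remains; patient's 40% is €958.80. Patient pays €2456.80; OOP now €2733.80.
#3 (€1381): deductible already satisfied, so patient's share is 40% × €1381 = €552.40. Patient pays €552.40; OOP now €3286.20.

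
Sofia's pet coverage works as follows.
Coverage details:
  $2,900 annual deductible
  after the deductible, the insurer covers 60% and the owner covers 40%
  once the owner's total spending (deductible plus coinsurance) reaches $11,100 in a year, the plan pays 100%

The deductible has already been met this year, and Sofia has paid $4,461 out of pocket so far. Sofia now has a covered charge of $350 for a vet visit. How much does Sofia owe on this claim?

$140

With the deductible met, the entire $350 is subject to coinsurance.
40% of $350 = $140 falls to the owner.
Cumulative spending $4,461 + $140 = $4,601 stays under the $11,100 maximum.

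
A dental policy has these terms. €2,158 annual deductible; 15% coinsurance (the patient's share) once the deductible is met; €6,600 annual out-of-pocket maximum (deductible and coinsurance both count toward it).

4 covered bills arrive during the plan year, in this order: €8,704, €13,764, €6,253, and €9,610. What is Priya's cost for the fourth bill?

€457.55

Bill 1, €8,704: deductible takes €2,158, €6,546 remains; coinsurance €6,546 × 15% = €981.90. Patient owes €3,139.90 (running OOP €3,139.90).
Bill 2, €13,764: deductible met; 15% of €13,764 = €2,064.60. Patient pays €2,064.60; OOP now €5,204.50.
Bill 3, €6,253: deductible already satisfied, so patient's share is 15% × €6,253 = €937.95. Patient owes €937.95 (running OOP €6,142.45).
Bill 4, €9,610: 15% coinsurance on €9,610 = €1,441.50. OOP would hit €7,583.95 > €6,600, so the cap limits the patient to €6,600 − €6,142.45 = €457.55.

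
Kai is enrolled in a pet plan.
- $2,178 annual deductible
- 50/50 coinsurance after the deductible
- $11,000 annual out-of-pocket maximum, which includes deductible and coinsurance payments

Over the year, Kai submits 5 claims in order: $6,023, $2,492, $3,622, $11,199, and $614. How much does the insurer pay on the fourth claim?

$7,356.50

#1 ($6,023): $2,178 to deductible, leaving $3,845; 50% of $3,845 = $1,922.50. Owner owes $4,100.50 (running OOP $4,100.50). Insurer: $6,023 − $4,100.50 = $1,922.50.
#2 ($2,492): deductible met; 50% of $2,492 = $1,246. Cost to owner: $1,246. OOP to date $5,346.50. Plan pays $2,492 − $1,246 = $1,246.
#3 ($3,622): deductible met; 50% of $3,622 = $1,811. Owner owes $1,811 (running OOP $7,157.50). Plan pays $3,622 − $1,811 = $1,811.
#4 ($11,199): 50% coinsurance on $11,199 = $5,599.50. That would push OOP to $12,757, over the $11,000 cap, so owner pays $11,000 − $7,157.50 = $3,842.50. Insurer: $11,199 − $3,842.50 = $7,356.50.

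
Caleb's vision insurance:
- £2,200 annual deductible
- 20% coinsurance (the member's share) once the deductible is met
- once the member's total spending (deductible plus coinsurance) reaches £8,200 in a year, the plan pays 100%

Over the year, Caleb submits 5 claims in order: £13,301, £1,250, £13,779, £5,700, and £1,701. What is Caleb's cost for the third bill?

£2,755.80

Bill 1, £13,301: £2,200 to deductible, leaving £11,101; member's 20% is £2,220.20. Member owes £4,420.20 (running OOP £4,420.20).
Bill 2, £1,250: 20% coinsurance on £1,250 = £250. Member pays £250; OOP now £4,670.20.
Bill 3, £13,779: deductible already satisfied, so member's share is 20% × £13,779 = £2,755.80. Cost to member: £2,755.80. OOP to date £7,426.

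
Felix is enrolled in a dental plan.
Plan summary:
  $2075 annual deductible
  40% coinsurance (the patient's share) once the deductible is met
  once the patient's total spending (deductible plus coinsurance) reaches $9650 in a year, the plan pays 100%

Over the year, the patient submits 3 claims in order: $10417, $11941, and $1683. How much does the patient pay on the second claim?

$4238.20

Bill 1, $10417: deductible takes $2075, $8342 remains; coinsurance $8342 × 40% = $3336.80. Patient pays $5411.80; OOP now $5411.80.
Bill 2, $11941: 40% coinsurance on $11941 = $4776.40. Adding that to $5411.80 gives $10188.20, past the $9650 cap; patient pays only $9650 − $5411.80 = $4238.20.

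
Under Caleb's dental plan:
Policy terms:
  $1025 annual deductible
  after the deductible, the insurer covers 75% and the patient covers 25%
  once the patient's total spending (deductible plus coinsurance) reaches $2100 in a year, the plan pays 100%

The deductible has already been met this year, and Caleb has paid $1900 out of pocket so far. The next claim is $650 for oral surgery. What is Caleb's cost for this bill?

With the deductible met, the entire $650 is subject to coinsurance.
Patient's 25% share of $650 is $162.50.
Year-to-date out-of-pocket becomes $1900 + $162.50 = $2062.50, still under the $2100 maximum, so no cap applies.

$162.50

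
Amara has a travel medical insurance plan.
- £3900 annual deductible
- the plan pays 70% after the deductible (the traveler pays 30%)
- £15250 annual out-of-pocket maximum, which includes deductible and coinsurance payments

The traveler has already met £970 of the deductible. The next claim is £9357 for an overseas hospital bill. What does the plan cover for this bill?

Remaining deductible: £3900 − £970 = £2930.
The remaining £6427 (= £9357 − £2930) moves to coinsurance.
30% of £6427 = £1928.10 falls to the traveler.
Traveler responsibility before any cap: £2930 + £1928.10 = £4858.10.
Year-to-date out-of-pocket becomes £970 + £4858.10 = £5828.10, still under the £15250 maximum, so no cap applies.
The plan picks up £9357 − £4858.10 = £4498.90.

£4498.90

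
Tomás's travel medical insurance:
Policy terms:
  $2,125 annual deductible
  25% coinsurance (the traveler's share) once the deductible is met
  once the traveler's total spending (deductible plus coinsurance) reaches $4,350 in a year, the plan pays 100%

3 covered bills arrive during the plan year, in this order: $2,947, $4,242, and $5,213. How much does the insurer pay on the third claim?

Bill 1, $2,947: $2,125 to deductible, leaving $822; coinsurance $822 × 25% = $205.50. Traveler owes $2,330.50 (running OOP $2,330.50). Plan pays $2,947 − $2,330.50 = $616.50.
Bill 2, $4,242: 25% coinsurance on $4,242 = $1,060.50. Traveler pays $1,060.50; OOP now $3,391. Plan pays $4,242 − $1,060.50 = $3,181.50.
Bill 3, $5,213: 25% coinsurance on $5,213 = $1,303.25. That would push OOP to $4,694.25, over the $4,350 cap, so traveler pays $4,350 − $3,391 = $959. Insurer: $5,213 − $959 = $4,254.

$4,254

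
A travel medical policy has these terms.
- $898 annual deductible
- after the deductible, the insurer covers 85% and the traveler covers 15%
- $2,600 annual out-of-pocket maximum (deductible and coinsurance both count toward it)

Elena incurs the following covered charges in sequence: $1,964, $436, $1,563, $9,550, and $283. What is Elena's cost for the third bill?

$234.45

Claim 1 ($1,964): deductible takes $898, $1,066 remains; coinsurance $1,066 × 15% = $159.90. Traveler pays $1,057.90; OOP now $1,057.90.
Claim 2 ($436): deductible already satisfied, so traveler's share is 15% × $436 = $65.40. Cost to traveler: $65.40. OOP to date $1,123.30.
Claim 3 ($1,563): deductible already satisfied, so traveler's share is 15% × $1,563 = $234.45. Traveler owes $234.45 (running OOP $1,357.75).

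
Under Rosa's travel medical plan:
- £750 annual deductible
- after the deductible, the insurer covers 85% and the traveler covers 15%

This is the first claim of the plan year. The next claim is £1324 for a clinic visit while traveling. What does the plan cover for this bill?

£487.90

Nothing has been paid toward the £750 deductible, so the first £750 of this charge is applied there.
After the £750 deductible portion, £1324 − £750 = £574 is subject to coinsurance.
15% of £574 = £86.10 falls to the traveler.
Traveler responsibility: £750 + £86.10 = £836.10.
The plan picks up £1324 − £836.10 = £487.90.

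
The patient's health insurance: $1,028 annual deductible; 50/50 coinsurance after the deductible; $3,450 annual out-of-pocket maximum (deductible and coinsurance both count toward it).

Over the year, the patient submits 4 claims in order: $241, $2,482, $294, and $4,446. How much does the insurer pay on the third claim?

Bill 1, $241: all of it applies to the deductible. Cost to patient: $241. OOP to date $241. Plan pays $241 − $241 = $0.
Bill 2, $2,482: deductible takes $787, $1,695 remains; coinsurance $1,695 × 50% = $847.50. Patient owes $1,634.50 (running OOP $1,875.50). Insurer: $2,482 − $1,634.50 = $847.50.
Bill 3, $294: deductible met; 50% of $294 = $147. Cost to patient: $147. OOP to date $2,022.50. Plan pays $294 − $147 = $147.

$147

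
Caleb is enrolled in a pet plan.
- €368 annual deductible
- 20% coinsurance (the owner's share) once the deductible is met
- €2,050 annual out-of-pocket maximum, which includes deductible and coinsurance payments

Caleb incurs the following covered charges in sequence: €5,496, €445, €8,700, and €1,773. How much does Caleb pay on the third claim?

Bill 1, €5,496: €368 to deductible, leaving €5,128; owner's 20% is €1,025.60. Owner pays €1,393.60; OOP now €1,393.60.
Bill 2, €445: 20% coinsurance on €445 = €89. Owner owes €89 (running OOP €1,482.60).
Bill 3, €8,700: deductible met; 20% of €8,700 = €1,740. That would push OOP to €3,222.60, over the €2,050 cap, so owner pays €2,050 − €1,482.60 = €567.40.

€567.40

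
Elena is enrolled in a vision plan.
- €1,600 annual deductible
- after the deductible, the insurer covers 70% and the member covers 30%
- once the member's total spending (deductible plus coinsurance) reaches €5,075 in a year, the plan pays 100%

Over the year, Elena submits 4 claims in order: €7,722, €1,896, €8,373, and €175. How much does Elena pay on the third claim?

Claim 1 — €7,722: €1,600 to deductible, leaving €6,122; 30% of €6,122 = €1,836.60. Member owes €3,436.60 (running OOP €3,436.60).
Claim 2 — €1,896: deductible met; 30% of €1,896 = €568.80. Member pays €568.80; OOP now €4,005.40.
Claim 3 — €8,373: 30% coinsurance on €8,373 = €2,511.90. Adding that to €4,005.40 gives €6,517.30, past the €5,075 cap; member pays only €5,075 − €4,005.40 = €1,069.60.

€1,069.60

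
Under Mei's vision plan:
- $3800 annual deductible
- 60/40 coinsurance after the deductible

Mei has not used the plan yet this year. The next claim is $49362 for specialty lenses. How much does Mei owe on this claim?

Nothing has been paid toward the $3800 deductible, so the first $3800 of this charge is applied there.
After the $3800 deductible portion, $49362 − $3800 = $45562 is subject to coinsurance.
Coinsurance: $45562 × 40% = $18224.80.
So the member owes $3800 + $18224.80 = $22024.80.

$22024.80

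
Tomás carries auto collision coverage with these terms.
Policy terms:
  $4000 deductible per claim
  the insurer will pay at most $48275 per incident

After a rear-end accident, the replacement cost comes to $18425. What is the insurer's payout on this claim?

Less the $4000 deductible: $18425 − $4000 = $14425.
$14425 ≤ $48275, so the limit doesn't bind; insurer pays $14425.

$14425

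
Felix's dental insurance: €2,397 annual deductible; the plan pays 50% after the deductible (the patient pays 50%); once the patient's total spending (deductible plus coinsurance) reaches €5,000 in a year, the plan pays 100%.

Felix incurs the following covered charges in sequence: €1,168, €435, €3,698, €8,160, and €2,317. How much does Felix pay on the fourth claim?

Claim 1 (€1,168): entire amount goes to the deductible. Patient pays €1,168; OOP now €1,168.
Claim 2 (€435): entire amount goes to the deductible. Patient owes €435 (running OOP €1,603).
Claim 3 (€3,698): deductible takes €794, €2,904 remains; patient's 50% is €1,452. Patient pays €2,246; OOP now €3,849.
Claim 4 (€8,160): 50% coinsurance on €8,160 = €4,080. Adding that to €3,849 gives €7,929, past the €5,000 cap; patient pays only €5,000 − €3,849 = €1,151.

€1,151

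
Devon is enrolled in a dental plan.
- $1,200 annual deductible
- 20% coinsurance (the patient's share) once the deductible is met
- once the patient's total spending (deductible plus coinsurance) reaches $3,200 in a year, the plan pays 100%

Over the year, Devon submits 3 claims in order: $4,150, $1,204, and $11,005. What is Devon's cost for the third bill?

Bill 1, $4,150: $1,200 to deductible, leaving $2,950; patient's 20% is $590. Cost to patient: $1,790. OOP to date $1,790.
Bill 2, $1,204: deductible met; 20% of $1,204 = $240.80. Cost to patient: $240.80. OOP to date $2,030.80.
Bill 3, $11,005: 20% coinsurance on $11,005 = $2,201. That would push OOP to $4,231.80, over the $3,200 cap, so patient pays $3,200 − $2,030.80 = $1,169.20.

$1,169.20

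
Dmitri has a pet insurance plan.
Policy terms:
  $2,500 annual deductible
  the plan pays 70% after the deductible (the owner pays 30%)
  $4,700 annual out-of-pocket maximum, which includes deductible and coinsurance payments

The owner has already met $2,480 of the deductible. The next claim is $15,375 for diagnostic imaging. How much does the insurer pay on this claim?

$13,155

$2,480 of the $2,500 deductible is already met, leaving $20.
The remaining $15,355 (= $15,375 − $20) moves to coinsurance.
Owner's 30% share of $15,355 is $4,606.50.
That puts the owner's cost at $20 + $4,606.50 = $4,626.50 before any cap.
That would bring total out-of-pocket to $7,106.50, past the $4,700 cap. The owner is capped at $4,700 − $2,480 = $2,220 on this claim.
Insurer pays the balance: $15,375 − $2,220 = $13,155.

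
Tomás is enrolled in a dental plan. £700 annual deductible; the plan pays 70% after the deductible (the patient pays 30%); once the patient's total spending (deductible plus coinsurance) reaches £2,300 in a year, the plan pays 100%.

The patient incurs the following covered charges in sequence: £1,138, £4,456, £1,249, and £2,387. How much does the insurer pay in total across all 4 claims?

£6,930

Bill 1, £1,138: £700 finishes the deductible; £438 goes to coinsurance; 30% of £438 = £131.40. Cost to patient: £831.40. OOP to date £831.40. Insurer: £1,138 − £831.40 = £306.60.
Bill 2, £4,456: deductible already satisfied, so patient's share is 30% × £4,456 = £1,336.80. Patient owes £1,336.80 (running OOP £2,168.20). Plan pays £4,456 − £1,336.80 = £3,119.20.
Bill 3, £1,249: 30% coinsurance on £1,249 = £374.70. That would push OOP to £2,542.90, over the £2,300 cap, so patient pays £2,300 − £2,168.20 = £131.80. Plan pays £1,249 − £131.80 = £1,117.20.
Bill 4, £2,387: 30% coinsurance on £2,387 = £716.10. That would push OOP to £3,016.10, over the £2,300 cap, so patient pays £2,300 − £2,300 = £0. Insurer: £2,387 − £0 = £2,387.
Insurer total: £306.60 + £3,119.20 + £1,117.20 + £2,387 = £6,930.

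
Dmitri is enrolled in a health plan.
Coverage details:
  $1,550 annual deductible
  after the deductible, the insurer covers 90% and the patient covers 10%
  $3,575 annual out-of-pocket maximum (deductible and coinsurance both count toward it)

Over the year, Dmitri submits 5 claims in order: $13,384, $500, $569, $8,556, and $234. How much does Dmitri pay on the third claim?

$56.90

Claim 1 ($13,384): deductible takes $1,550, $11,834 remains; patient's 10% is $1,183.40. Cost to patient: $2,733.40. OOP to date $2,733.40.
Claim 2 ($500): deductible already satisfied, so patient's share is 10% × $500 = $50. Cost to patient: $50. OOP to date $2,783.40.
Claim 3 ($569): deductible met; 10% of $569 = $56.90. Cost to patient: $56.90. OOP to date $2,840.30.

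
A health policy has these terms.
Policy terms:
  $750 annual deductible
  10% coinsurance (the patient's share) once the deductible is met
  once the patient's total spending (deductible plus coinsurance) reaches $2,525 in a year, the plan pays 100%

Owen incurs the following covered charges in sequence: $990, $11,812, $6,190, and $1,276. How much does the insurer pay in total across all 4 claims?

Claim 1 ($990): $750 finishes the deductible; $240 goes to coinsurance; patient's 10% is $24. Patient pays $774; OOP now $774. Plan pays $990 − $774 = $216.
Claim 2 ($11,812): deductible already satisfied, so patient's share is 10% × $11,812 = $1,181.20. Cost to patient: $1,181.20. OOP to date $1,955.20. Insurer: $11,812 − $1,181.20 = $10,630.80.
Claim 3 ($6,190): deductible already satisfied, so patient's share is 10% × $6,190 = $619. Adding that to $1,955.20 gives $2,574.20, past the $2,525 cap; patient pays only $2,525 − $1,955.20 = $569.80. Plan pays $6,190 − $569.80 = $5,620.20.
Claim 4 ($1,276): deductible met; 10% of $1,276 = $127.60. Adding that to $2,525 gives $2,652.60, past the $2,525 cap; patient pays only $2,525 − $2,525 = $0. Insurer: $1,276 − $0 = $1,276.
Insurer total = bills − patient's total = $20,268 − $2,525 = $17,743.

$17,743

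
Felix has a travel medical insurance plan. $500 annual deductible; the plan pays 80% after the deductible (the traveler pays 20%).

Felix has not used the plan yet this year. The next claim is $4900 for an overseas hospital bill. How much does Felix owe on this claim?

Nothing has been paid toward the $500 deductible, so the first $500 of this charge is applied there.
The remaining $4400 (= $4900 − $500) moves to coinsurance.
20% of $4400 = $880 falls to the traveler.
That puts the traveler's cost at $500 + $880 = $1380.

$1380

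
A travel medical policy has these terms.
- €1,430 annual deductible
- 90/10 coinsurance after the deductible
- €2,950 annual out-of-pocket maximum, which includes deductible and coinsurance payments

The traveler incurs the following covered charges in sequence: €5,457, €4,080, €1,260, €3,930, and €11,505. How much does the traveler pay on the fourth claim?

€393

Claim 1 — €5,457: deductible takes €1,430, €4,027 remains; coinsurance €4,027 × 10% = €402.70. Traveler owes €1,832.70 (running OOP €1,832.70).
Claim 2 — €4,080: 10% coinsurance on €4,080 = €408. Traveler owes €408 (running OOP €2,240.70).
Claim 3 — €1,260: deductible already satisfied, so traveler's share is 10% × €1,260 = €126. Traveler owes €126 (running OOP €2,366.70).
Claim 4 — €3,930: deductible met; 10% of €3,930 = €393. Traveler owes €393 (running OOP €2,759.70).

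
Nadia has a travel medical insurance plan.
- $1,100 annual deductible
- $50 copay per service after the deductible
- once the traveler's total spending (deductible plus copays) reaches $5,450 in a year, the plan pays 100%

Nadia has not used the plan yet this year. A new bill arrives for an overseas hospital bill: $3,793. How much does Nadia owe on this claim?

$1,150

Deductible not yet touched, so the first $1,100 of the bill goes to the deductible.
That leaves $3,793 − $1,100 = $2,693 for the copay.
Copay on this service: $50.
So the traveler owes $1,100 + $50 = $1,150 before any cap.
Cumulative spending $0 + $1,150 = $1,150 stays under the $5,450 maximum.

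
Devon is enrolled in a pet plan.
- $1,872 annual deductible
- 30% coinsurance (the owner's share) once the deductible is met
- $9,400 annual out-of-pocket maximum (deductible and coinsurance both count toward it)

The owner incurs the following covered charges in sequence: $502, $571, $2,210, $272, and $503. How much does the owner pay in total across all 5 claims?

Bill 1, $502: fully absorbed by the deductible. Owner pays $502; OOP now $502.
Bill 2, $571: fully absorbed by the deductible. Owner owes $571 (running OOP $1,073).
Bill 3, $2,210: deductible takes $799, $1,411 remains; coinsurance $1,411 × 30% = $423.30. Owner pays $1,222.30; OOP now $2,295.30.
Bill 4, $272: 30% coinsurance on $272 = $81.60. Owner pays $81.60; OOP now $2,376.90.
Bill 5, $503: deductible already satisfied, so owner's share is 30% × $503 = $150.90. Cost to owner: $150.90. OOP to date $2,527.80.
Summing the owner's payments: $502 + $571 + $1,222.30 + $81.60 + $150.90 = $2,527.80.

$2,527.80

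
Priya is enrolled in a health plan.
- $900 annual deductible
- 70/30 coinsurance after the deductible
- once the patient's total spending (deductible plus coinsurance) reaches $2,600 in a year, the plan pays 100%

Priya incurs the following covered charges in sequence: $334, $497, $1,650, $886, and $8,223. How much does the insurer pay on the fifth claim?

Claim 1 ($334): fully absorbed by the deductible. Patient pays $334; OOP now $334. Plan pays $334 − $334 = $0.
Claim 2 ($497): all of it applies to the deductible. Patient owes $497 (running OOP $831). Insurer: $497 − $497 = $0.
Claim 3 ($1,650): $69 finishes the deductible; $1,581 goes to coinsurance; patient's 30% is $474.30. Cost to patient: $543.30. OOP to date $1,374.30. Insurer: $1,650 − $543.30 = $1,106.70.
Claim 4 ($886): deductible already satisfied, so patient's share is 30% × $886 = $265.80. Cost to patient: $265.80. OOP to date $1,640.10. Insurer: $886 − $265.80 = $620.20.
Claim 5 ($8,223): 30% coinsurance on $8,223 = $2,466.90. Adding that to $1,640.10 gives $4,107, past the $2,600 cap; patient pays only $2,600 − $1,640.10 = $959.90. Plan pays $8,223 − $959.90 = $7,263.10.

$7,263.10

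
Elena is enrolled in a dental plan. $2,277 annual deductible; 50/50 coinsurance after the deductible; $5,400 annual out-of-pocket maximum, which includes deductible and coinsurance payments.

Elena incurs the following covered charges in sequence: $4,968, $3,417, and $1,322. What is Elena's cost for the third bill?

$69

Claim 1 — $4,968: deductible takes $2,277, $2,691 remains; 50% of $2,691 = $1,345.50. Cost to patient: $3,622.50. OOP to date $3,622.50.
Claim 2 — $3,417: 50% coinsurance on $3,417 = $1,708.50. Patient owes $1,708.50 (running OOP $5,331).
Claim 3 — $1,322: deductible already satisfied, so patient's share is 50% × $1,322 = $661. That would push OOP to $5,992, over the $5,400 cap, so patient pays $5,400 − $5,331 = $69.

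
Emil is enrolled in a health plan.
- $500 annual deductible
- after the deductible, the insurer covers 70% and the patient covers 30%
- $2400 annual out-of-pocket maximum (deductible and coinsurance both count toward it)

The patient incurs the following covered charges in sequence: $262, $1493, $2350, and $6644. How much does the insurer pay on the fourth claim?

$5825.50

Bill 1, $262: entire amount goes to the deductible. Patient owes $262 (running OOP $262). Plan pays $262 − $262 = $0.
Bill 2, $1493: $238 to deductible, leaving $1255; patient's 30% is $376.50. Cost to patient: $614.50. OOP to date $876.50. Insurer: $1493 − $614.50 = $878.50.
Bill 3, $2350: deductible already satisfied, so patient's share is 30% × $2350 = $705. Patient owes $705 (running OOP $1581.50). Insurer: $2350 − $705 = $1645.
Bill 4, $6644: 30% coinsurance on $6644 = $1993.20. Adding that to $1581.50 gives $3574.70, past the $2400 cap; patient pays only $2400 − $1581.50 = $818.50. Plan pays $6644 − $818.50 = $5825.50.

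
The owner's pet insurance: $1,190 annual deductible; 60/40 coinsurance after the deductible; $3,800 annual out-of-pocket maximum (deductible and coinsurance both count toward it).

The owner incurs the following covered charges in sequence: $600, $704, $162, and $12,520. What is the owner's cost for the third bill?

$64.80

Claim 1 — $600: entire amount goes to the deductible. Owner owes $600 (running OOP $600).
Claim 2 — $704: $590 finishes the deductible; $114 goes to coinsurance; owner's 40% is $45.60. Owner owes $635.60 (running OOP $1,235.60).
Claim 3 — $162: deductible already satisfied, so owner's share is 40% × $162 = $64.80. Owner pays $64.80; OOP now $1,300.40.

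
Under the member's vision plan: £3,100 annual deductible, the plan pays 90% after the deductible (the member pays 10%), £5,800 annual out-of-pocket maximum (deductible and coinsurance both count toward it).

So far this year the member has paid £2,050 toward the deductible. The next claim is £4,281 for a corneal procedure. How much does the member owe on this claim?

Deductible still to meet: £3,100 − £2,050 = £1,050.
The remaining £3,231 (= £4,281 − £1,050) moves to coinsurance.
Coinsurance: £3,231 × 10% = £323.10.
That puts the member's cost at £1,050 + £323.10 = £1,373.10 before any cap.
Total out-of-pocket so far would be £2,050 + £1,373.10 = £3,423.10, below the £5,800 cap — no reduction.

£1,373.10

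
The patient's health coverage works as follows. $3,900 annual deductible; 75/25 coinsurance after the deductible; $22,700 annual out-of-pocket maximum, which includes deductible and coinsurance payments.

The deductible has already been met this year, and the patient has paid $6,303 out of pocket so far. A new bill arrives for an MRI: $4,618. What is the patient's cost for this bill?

$1,154.50

With the deductible met, the entire $4,618 is subject to coinsurance.
25% of $4,618 = $1,154.50 falls to the patient.
Total out-of-pocket so far would be $6,303 + $1,154.50 = $7,457.50, below the $22,700 cap — no reduction.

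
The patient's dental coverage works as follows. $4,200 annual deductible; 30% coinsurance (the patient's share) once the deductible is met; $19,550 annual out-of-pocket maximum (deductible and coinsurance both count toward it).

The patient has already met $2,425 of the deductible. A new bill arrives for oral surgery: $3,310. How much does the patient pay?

$2,235.50

Remaining deductible: $4,200 − $2,425 = $1,775.
After the $1,775 deductible portion, $3,310 − $1,775 = $1,535 is subject to coinsurance.
Patient's 30% share of $1,535 is $460.50.
That puts the patient's cost at $1,775 + $460.50 = $2,235.50 before any cap.
Cumulative spending $2,425 + $2,235.50 = $4,660.50 stays under the $19,550 maximum.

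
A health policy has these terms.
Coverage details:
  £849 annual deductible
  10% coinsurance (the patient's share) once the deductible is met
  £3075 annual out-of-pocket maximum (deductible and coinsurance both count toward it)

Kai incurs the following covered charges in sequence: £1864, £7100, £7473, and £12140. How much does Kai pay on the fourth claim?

#1 (£1864): £849 to deductible, leaving £1015; coinsurance £1015 × 10% = £101.50. Patient owes £950.50 (running OOP £950.50).
#2 (£7100): deductible met; 10% of £7100 = £710. Patient pays £710; OOP now £1660.50.
#3 (£7473): deductible already satisfied, so patient's share is 10% × £7473 = £747.30. Cost to patient: £747.30. OOP to date £2407.80.
#4 (£12140): 10% coinsurance on £12140 = £1214. That would push OOP to £3621.80, over the £3075 cap, so patient pays £3075 − £2407.80 = £667.20.

£667.20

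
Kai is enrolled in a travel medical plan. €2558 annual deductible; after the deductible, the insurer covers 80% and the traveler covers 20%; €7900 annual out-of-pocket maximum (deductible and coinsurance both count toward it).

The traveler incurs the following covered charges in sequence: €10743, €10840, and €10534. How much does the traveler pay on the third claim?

€1537

Bill 1, €10743: €2558 finishes the deductible; €8185 goes to coinsurance; 20% of €8185 = €1637. Cost to traveler: €4195. OOP to date €4195.
Bill 2, €10840: deductible met; 20% of €10840 = €2168. Cost to traveler: €2168. OOP to date €6363.
Bill 3, €10534: deductible already satisfied, so traveler's share is 20% × €10534 = €2106.80. That would push OOP to €8469.80, over the €7900 cap, so traveler pays €7900 − €6363 = €1537.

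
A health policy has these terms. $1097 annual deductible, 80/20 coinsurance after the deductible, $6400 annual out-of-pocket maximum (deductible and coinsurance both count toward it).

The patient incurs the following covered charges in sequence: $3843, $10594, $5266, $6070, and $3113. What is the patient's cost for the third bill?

$1053.20

Claim 1 ($3843): deductible takes $1097, $2746 remains; coinsurance $2746 × 20% = $549.20. Cost to patient: $1646.20. OOP to date $1646.20.
Claim 2 ($10594): deductible already satisfied, so patient's share is 20% × $10594 = $2118.80. Cost to patient: $2118.80. OOP to date $3765.
Claim 3 ($5266): deductible met; 20% of $5266 = $1053.20. Patient pays $1053.20; OOP now $4818.20.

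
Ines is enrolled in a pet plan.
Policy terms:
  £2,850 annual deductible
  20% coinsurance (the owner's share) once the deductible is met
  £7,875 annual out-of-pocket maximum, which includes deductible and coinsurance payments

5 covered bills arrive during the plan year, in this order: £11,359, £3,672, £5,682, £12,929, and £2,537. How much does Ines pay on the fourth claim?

£1,452.40

Claim 1 (£11,359): £2,850 to deductible, leaving £8,509; owner's 20% is £1,701.80. Cost to owner: £4,551.80. OOP to date £4,551.80.
Claim 2 (£3,672): deductible met; 20% of £3,672 = £734.40. Cost to owner: £734.40. OOP to date £5,286.20.
Claim 3 (£5,682): deductible met; 20% of £5,682 = £1,136.40. Cost to owner: £1,136.40. OOP to date £6,422.60.
Claim 4 (£12,929): 20% coinsurance on £12,929 = £2,585.80. Adding that to £6,422.60 gives £9,008.40, past the £7,875 cap; owner pays only £7,875 − £6,422.60 = £1,452.40.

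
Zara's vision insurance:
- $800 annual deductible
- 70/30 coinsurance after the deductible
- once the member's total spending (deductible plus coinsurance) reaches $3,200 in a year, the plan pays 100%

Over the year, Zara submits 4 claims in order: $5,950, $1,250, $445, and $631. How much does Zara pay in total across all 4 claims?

Bill 1, $5,950: $800 finishes the deductible; $5,150 goes to coinsurance; 30% of $5,150 = $1,545. Member pays $2,345; OOP now $2,345.
Bill 2, $1,250: deductible met; 30% of $1,250 = $375. Cost to member: $375. OOP to date $2,720.
Bill 3, $445: deductible already satisfied, so member's share is 30% × $445 = $133.50. Member pays $133.50; OOP now $2,853.50.
Bill 4, $631: deductible met; 30% of $631 = $189.30. Cost to member: $189.30. OOP to date $3,042.80.
Summing the member's payments: $2,345 + $375 + $133.50 + $189.30 = $3,042.80.

$3,042.80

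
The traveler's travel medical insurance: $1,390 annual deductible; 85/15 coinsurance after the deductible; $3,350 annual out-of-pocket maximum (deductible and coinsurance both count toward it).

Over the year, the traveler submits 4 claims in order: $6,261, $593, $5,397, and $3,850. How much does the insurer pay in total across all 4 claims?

Claim 1 — $6,261: $1,390 to deductible, leaving $4,871; traveler's 15% is $730.65. Cost to traveler: $2,120.65. OOP to date $2,120.65. Insurer: $6,261 − $2,120.65 = $4,140.35.
Claim 2 — $593: 15% coinsurance on $593 = $88.95. Traveler pays $88.95; OOP now $2,209.60. Insurer: $593 − $88.95 = $504.05.
Claim 3 — $5,397: deductible met; 15% of $5,397 = $809.55. Cost to traveler: $809.55. OOP to date $3,019.15. Insurer: $5,397 − $809.55 = $4,587.45.
Claim 4 — $3,850: deductible met; 15% of $3,850 = $577.50. Adding that to $3,019.15 gives $3,596.65, past the $3,350 cap; traveler pays only $3,350 − $3,019.15 = $330.85. Insurer: $3,850 − $330.85 = $3,519.15.
Insurer total: $4,140.35 + $504.05 + $4,587.45 + $3,519.15 = $12,751.

$12,751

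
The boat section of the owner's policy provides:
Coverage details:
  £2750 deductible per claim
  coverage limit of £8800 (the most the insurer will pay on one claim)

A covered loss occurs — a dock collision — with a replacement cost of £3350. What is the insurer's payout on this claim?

£600

Less the £2750 deductible: £3350 − £2750 = £600.
£600 ≤ £8800, so the limit doesn't bind; insurer pays £600.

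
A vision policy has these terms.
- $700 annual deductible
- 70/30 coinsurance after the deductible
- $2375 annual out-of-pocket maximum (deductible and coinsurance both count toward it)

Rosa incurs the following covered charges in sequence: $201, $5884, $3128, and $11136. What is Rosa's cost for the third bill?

$59.50

#1 ($201): all of it applies to the deductible. Member pays $201; OOP now $201.
#2 ($5884): $499 finishes the deductible; $5385 goes to coinsurance; coinsurance $5385 × 30% = $1615.50. Member pays $2114.50; OOP now $2315.50.
#3 ($3128): deductible met; 30% of $3128 = $938.40. That would push OOP to $3253.90, over the $2375 cap, so member pays $2375 − $2315.50 = $59.50.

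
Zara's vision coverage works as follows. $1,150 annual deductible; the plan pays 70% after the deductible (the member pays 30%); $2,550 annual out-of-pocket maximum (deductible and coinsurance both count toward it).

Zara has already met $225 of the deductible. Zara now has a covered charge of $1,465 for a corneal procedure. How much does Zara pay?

Remaining deductible: $1,150 − $225 = $925.
After the $925 deductible portion, $1,465 − $925 = $540 is subject to coinsurance.
30% of $540 = $162 falls to the member.
So the member owes $925 + $162 = $1,087 before any cap.
Year-to-date out-of-pocket becomes $225 + $1,087 = $1,312, still under the $2,550 maximum, so no cap applies.

$1,087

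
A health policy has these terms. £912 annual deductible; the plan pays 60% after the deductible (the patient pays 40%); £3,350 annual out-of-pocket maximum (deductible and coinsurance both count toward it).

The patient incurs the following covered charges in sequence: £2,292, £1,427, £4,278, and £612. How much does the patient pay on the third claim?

#1 (£2,292): £912 finishes the deductible; £1,380 goes to coinsurance; patient's 40% is £552. Cost to patient: £1,464. OOP to date £1,464.
#2 (£1,427): deductible already satisfied, so patient's share is 40% × £1,427 = £570.80. Patient pays £570.80; OOP now £2,034.80.
#3 (£4,278): deductible met; 40% of £4,278 = £1,711.20. OOP would hit £3,746 > £3,350, so the cap limits the patient to £3,350 − £2,034.80 = £1,315.20.

£1,315.20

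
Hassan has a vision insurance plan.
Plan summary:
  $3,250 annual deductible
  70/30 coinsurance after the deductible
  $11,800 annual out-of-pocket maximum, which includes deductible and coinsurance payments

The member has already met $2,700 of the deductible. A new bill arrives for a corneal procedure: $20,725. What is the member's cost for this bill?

Deductible still to meet: $3,250 − $2,700 = $550.
After the $550 deductible portion, $20,725 − $550 = $20,175 is subject to coinsurance.
Coinsurance: $20,175 × 30% = $6,052.50.
That puts the member's cost at $550 + $6,052.50 = $6,602.50 before any cap.
Year-to-date out-of-pocket becomes $2,700 + $6,602.50 = $9,302.50, still under the $11,800 maximum, so no cap applies.

$6,602.50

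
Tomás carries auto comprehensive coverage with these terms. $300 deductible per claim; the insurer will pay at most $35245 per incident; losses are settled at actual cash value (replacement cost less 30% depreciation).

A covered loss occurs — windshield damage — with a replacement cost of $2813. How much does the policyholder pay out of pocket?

$1143.90

At 30% depreciation, ACV = $2813 − $843.90 = $1969.10.
Subtract the deductible: $1969.10 − $300 = $1669.10.
$1669.10 is within the $35245 limit, so the insurer pays $1669.10.
The policyholder bears the rest of the original loss: $2813 − $1669.10 = $1143.90.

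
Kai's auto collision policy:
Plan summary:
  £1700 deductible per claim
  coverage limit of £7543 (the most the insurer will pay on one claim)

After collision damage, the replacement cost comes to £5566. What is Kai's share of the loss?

Subtract the deductible: £5566 − £1700 = £3866.
£3866 ≤ £7543, so the limit doesn't bind; insurer pays £3866.
Out of pocket: £5566 − £3866 = £1700.

£1700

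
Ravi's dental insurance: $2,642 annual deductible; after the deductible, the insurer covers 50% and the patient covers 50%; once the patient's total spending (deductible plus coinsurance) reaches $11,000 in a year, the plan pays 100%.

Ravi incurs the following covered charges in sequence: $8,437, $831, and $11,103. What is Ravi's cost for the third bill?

$5,045

Claim 1 — $8,437: $2,642 to deductible, leaving $5,795; 50% of $5,795 = $2,897.50. Patient pays $5,539.50; OOP now $5,539.50.
Claim 2 — $831: deductible already satisfied, so patient's share is 50% × $831 = $415.50. Patient pays $415.50; OOP now $5,955.
Claim 3 — $11,103: deductible already satisfied, so patient's share is 50% × $11,103 = $5,551.50. Adding that to $5,955 gives $11,506.50, past the $11,000 cap; patient pays only $11,000 − $5,955 = $5,045.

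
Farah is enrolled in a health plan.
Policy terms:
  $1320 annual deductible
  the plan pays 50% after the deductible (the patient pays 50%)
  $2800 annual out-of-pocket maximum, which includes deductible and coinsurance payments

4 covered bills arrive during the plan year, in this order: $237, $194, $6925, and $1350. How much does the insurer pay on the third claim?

$4556

Bill 1, $237: all of it applies to the deductible. Patient owes $237 (running OOP $237). Plan pays $237 − $237 = $0.
Bill 2, $194: all of it applies to the deductible. Patient pays $194; OOP now $431. Plan pays $194 − $194 = $0.
Bill 3, $6925: deductible takes $889, $6036 remains; patient's 50% is $3018. Together that's $889 + $3018 = $3907. OOP would hit $4338 > $2800, so the cap limits the patient to $2800 − $431 = $2369. Plan pays $6925 − $2369 = $4556.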